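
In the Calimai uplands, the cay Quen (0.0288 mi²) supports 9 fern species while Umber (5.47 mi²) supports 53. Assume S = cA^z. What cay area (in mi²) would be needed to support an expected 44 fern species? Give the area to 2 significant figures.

z = ln(53/9) / ln(5.47/0.0288) = 1.7731 / 5.2467 = 0.3379
c = 9 / 0.0288^0.3379 = 9 / 0.3016 = 29.85
A = (44/29.85)^(1/0.3379) ⇒ ln A = ln(1.474)/0.3379 = 1.1486
A = e^1.1486 ≈ 3.154 mi²

3.2 mi²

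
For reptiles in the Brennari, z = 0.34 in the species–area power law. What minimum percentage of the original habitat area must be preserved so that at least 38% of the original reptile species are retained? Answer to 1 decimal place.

5.8%

Need (A_new/A_old)^0.34 = 0.38, so A_new/A_old = 0.38^(1/0.34) = 0.38^2.941
ln(A_new/A_old) = ln 0.38 / 0.34 = -0.9676 / 0.34 = -2.8458
A_new/A_old = e^-2.8458 ≈ 0.05809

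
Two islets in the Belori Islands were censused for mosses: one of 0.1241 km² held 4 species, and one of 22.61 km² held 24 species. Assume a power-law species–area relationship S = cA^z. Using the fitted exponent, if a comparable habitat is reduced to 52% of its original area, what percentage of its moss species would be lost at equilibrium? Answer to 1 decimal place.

20.2%

z = ln(24/4) / ln(22.61/0.1241) = 1.7918 / 5.2051 = 0.3442
S_new/S_old = (A_new/A_old)^z = 0.52^0.3442 = exp(0.3442 × -0.6539) = 0.7984
Fraction lost = 1 − 0.7984 = 0.2016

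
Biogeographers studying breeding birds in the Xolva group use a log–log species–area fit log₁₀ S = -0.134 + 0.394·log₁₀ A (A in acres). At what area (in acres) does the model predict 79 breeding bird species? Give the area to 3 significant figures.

79 = 0.7345 × A^0.394  ⇒  A^0.394 = 79/0.7345 = 107.6
ln A = ln(107.6) / 0.394 = 4.6780 / 0.394 = 11.8731
A = e^11.8731 ≈ 143355 acres

143000 acres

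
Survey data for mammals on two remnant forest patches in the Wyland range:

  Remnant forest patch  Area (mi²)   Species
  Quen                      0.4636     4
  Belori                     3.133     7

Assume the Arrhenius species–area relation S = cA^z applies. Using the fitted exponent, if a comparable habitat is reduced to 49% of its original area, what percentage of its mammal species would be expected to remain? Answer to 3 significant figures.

81.1%

z = ln(7/4) / ln(3.133/0.4636) = 0.5596 / 1.9107 = 0.2929
S_new/S_old = (A_new/A_old)^z = 0.49^0.2929 = exp(0.2929 × -0.7133) = 0.8115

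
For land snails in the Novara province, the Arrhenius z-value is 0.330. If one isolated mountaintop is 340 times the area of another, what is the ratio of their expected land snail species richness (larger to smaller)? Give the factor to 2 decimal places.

6.85

S₂/S₁ = (A₂/A₁)^z = 340^0.33
ln(S₂/S₁) = 0.33 × ln 340 = 0.33 × 5.8289 = 1.9236
S₂/S₁ = e^1.9236 ≈ 6.845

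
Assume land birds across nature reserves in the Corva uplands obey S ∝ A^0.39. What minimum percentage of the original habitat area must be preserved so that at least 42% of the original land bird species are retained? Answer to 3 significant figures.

10.8%

Need (A_new/A_old)^0.39 = 0.42, so A_new/A_old = 0.42^(1/0.39) = 0.42^2.564
ln(A_new/A_old) = ln 0.42 / 0.39 = -0.8675 / 0.39 = -2.2244
A_new/A_old = e^-2.2244 ≈ 0.1081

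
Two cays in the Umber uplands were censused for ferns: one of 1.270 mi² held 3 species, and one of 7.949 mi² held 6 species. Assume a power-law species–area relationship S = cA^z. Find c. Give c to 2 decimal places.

z = ln(S₂/S₁) / ln(A₂/A₁) = ln(6/3) / ln(7.949/1.27) = 0.6931 / 1.8340 = 0.3779
c = S₁ / A₁^z = 3 / 1.27^0.3779 = 3 / 1.095 = 2.741

2.74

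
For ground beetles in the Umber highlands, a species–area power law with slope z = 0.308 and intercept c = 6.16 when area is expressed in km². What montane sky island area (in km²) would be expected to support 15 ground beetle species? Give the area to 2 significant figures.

15 = 6.16 × A^0.308  ⇒  A^0.308 = 15/6.16 = 2.435
ln A = ln(2.435) / 0.308 = 0.8900 / 0.308 = 2.8895
A = e^2.8895 ≈ 17.98 km²

18 km²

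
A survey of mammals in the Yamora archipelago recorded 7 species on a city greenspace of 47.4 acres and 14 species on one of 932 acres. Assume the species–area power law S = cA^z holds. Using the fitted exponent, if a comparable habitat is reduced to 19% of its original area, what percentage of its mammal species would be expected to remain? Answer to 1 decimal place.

z = ln(14/7) / ln(932/47.4) = 0.6931 / 2.9787 = 0.2327
S_new/S_old = (A_new/A_old)^z = 0.19^0.2327 = exp(0.2327 × -1.6607) = 0.6795

67.9%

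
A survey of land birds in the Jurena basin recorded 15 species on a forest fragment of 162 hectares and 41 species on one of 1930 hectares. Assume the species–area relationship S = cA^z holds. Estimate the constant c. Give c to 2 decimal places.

1.90

z = ln(S₂/S₁) / ln(A₂/A₁) = ln(41/15) / ln(1930/162) = 1.0055 / 2.4777 = 0.4058
c = S₁ / A₁^z = 15 / 162^0.4058 = 15 / 7.883 = 1.903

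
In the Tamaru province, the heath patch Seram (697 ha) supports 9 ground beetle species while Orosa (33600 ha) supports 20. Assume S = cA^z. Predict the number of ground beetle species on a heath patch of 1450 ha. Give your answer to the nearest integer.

z = ln(20/9) / ln(33600/697) = 0.7985 / 3.8755 = 0.2060
c = 9 / 697^0.2060 = 9 / 3.853 = 2.336
S₃ = 2.336 × 1450^0.2060 = 2.336 × 4.481 ≈ 10.47

10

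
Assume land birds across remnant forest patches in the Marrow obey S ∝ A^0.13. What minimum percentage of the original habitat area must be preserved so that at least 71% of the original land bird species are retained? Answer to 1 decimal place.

7.2%

Need (A_new/A_old)^0.13 = 0.71, so A_new/A_old = 0.71^(1/0.13) = 0.71^7.692
ln(A_new/A_old) = ln 0.71 / 0.13 = -0.3425 / 0.13 = -2.6345
A_new/A_old = e^-2.6345 ≈ 0.07175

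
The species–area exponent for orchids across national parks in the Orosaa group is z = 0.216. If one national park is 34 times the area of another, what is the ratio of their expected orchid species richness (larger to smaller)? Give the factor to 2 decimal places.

2.14

S₂/S₁ = (A₂/A₁)^z = 34^0.216
ln(S₂/S₁) = 0.216 × ln 34 = 0.216 × 3.5264 = 0.7617
S₂/S₁ = e^0.7617 ≈ 2.142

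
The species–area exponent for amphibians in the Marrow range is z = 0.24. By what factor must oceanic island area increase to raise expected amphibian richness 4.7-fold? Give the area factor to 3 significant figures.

(A₂/A₁)^0.24 = 4.7, so A₂/A₁ = 4.7^(1/0.24) = 4.7^4.167
ln(A₂/A₁) = ln 4.7 / 0.24 = 1.5476 / 0.24 = 6.4482
A₂/A₁ = e^6.4482 ≈ 631.6

632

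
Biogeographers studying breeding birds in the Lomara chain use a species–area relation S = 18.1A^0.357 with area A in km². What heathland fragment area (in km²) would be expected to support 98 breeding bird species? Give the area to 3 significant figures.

113 km²

98 = 18.1 × A^0.357  ⇒  A^0.357 = 98/18.1 = 5.414
ln A = ln(5.414) / 0.357 = 1.6891 / 0.357 = 4.7312
A = e^4.7312 ≈ 113.4 km²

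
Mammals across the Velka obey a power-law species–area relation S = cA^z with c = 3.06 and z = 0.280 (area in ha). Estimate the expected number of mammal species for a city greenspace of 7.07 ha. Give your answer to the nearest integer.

5

S = 3.06 × 7.07^0.28
ln S = ln 3.06 + 0.28 × ln 7.07 = 1.1184 + 0.28 × 1.9559 = 1.6661
S = e^1.6661 ≈ 5.291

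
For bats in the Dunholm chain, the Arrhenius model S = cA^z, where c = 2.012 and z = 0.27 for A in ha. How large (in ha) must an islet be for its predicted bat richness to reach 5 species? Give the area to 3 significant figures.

5 = 2.012 × A^0.27  ⇒  A^0.27 = 5/2.012 = 2.485
ln A = ln(2.485) / 0.27 = 0.9103 / 0.27 = 3.3715
A = e^3.3715 ≈ 29.12 ha

29.1 ha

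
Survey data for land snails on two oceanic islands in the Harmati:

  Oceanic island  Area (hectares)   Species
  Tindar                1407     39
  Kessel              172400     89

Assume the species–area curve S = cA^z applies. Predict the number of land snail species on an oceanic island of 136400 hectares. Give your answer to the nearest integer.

85

z = ln(89/39) / ln(172400/1407) = 0.8251 / 4.8084 = 0.1716
c = 39 / 1407^0.1716 = 39 / 3.469 = 11.24
S₃ = 11.24 × 136400^0.1716 = 11.24 × 7.605 ≈ 85.49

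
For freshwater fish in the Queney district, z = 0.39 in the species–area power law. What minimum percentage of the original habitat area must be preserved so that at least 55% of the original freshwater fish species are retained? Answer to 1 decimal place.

Need (A_new/A_old)^0.39 = 0.55, so A_new/A_old = 0.55^(1/0.39) = 0.55^2.564
ln(A_new/A_old) = ln 0.55 / 0.39 = -0.5978 / 0.39 = -1.5329
A_new/A_old = e^-1.5329 ≈ 0.2159

21.6%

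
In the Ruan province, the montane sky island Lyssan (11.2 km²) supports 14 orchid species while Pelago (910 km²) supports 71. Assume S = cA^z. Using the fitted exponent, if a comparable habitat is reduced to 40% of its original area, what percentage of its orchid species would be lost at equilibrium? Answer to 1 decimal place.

z = ln(71/14) / ln(910/11.2) = 1.6236 / 4.3975 = 0.3692
S_new/S_old = (A_new/A_old)^z = 0.4^0.3692 = exp(0.3692 × -0.9163) = 0.713
Fraction lost = 1 − 0.713 = 0.287

28.7%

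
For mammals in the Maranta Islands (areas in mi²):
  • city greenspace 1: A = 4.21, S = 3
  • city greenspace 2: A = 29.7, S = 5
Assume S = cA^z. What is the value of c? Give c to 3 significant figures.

2.06

z = ln(S₂/S₁) / ln(A₂/A₁) = ln(5/3) / ln(29.7/4.21) = 0.5108 / 1.9537 = 0.2615
c = S₁ / A₁^z = 3 / 4.21^0.2615 = 3 / 1.456 = 2.06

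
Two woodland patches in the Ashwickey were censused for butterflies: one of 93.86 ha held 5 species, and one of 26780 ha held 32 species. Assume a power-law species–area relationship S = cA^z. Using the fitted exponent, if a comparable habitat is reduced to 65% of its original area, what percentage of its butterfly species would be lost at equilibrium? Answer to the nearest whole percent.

13%

z = ln(32/5) / ln(26780/93.86) = 1.8563 / 5.6536 = 0.3283
S_new/S_old = (A_new/A_old)^z = 0.65^0.3283 = exp(0.3283 × -0.4308) = 0.8681
Fraction lost = 1 − 0.8681 = 0.1319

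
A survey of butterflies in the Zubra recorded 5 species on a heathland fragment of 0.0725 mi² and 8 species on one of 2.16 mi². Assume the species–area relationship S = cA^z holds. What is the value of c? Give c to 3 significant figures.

7.19

z = ln(S₂/S₁) / ln(A₂/A₁) = ln(8/5) / ln(2.16/0.0725) = 0.4700 / 3.3943 = 0.1385
c = S₁ / A₁^z = 5 / 0.0725^0.1385 = 5 / 0.6953 = 7.191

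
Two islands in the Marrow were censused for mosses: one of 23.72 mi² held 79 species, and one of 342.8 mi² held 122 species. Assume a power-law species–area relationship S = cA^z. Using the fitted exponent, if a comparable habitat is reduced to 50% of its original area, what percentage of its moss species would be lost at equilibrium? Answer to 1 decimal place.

z = ln(122/79) / ln(342.8/23.72) = 0.4346 / 2.6708 = 0.1627
S_new/S_old = (A_new/A_old)^z = 0.5^0.1627 = exp(0.1627 × -0.6931) = 0.8933
Fraction lost = 1 − 0.8933 = 0.1067

10.7%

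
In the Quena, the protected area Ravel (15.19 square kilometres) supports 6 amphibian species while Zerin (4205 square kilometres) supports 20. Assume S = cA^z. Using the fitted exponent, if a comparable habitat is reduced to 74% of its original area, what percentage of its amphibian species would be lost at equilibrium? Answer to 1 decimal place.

6.2%

z = ln(20/6) / ln(4205/15.19) = 1.2040 / 5.6234 = 0.2141
S_new/S_old = (A_new/A_old)^z = 0.74^0.2141 = exp(0.2141 × -0.3011) = 0.9376
Fraction lost = 1 − 0.9376 = 0.06243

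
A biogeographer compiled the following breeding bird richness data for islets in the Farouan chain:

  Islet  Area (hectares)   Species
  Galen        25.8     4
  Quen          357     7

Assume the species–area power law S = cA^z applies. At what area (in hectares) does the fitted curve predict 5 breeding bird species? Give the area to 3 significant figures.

z = ln(7/4) / ln(357/25.8) = 0.5596 / 2.6274 = 0.2130
c = 4 / 25.8^0.2130 = 4 / 1.998 = 2.002
A = (5/2.002)^(1/0.2130) ⇒ ln A = ln(2.498)/0.2130 = 4.2980
A = e^4.2980 ≈ 73.55 hectares

73.6 hectares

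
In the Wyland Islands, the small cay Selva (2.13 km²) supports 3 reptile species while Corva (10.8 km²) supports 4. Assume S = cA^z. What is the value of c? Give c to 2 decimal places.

2.62

z = ln(S₂/S₁) / ln(A₂/A₁) = ln(4/3) / ln(10.8/2.13) = 0.2877 / 1.6234 = 0.1772
c = S₁ / A₁^z = 3 / 2.13^0.1772 = 3 / 1.143 = 2.624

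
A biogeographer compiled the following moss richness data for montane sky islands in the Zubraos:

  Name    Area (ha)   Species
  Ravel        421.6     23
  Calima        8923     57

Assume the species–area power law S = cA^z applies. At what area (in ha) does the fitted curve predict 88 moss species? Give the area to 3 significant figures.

z = ln(57/23) / ln(8923/421.6) = 0.9076 / 3.0523 = 0.2973
c = 23 / 421.6^0.2973 = 23 / 6.032 = 3.813
A = (88/3.813)^(1/0.2973) ⇒ ln A = ln(23.08)/0.2973 = 10.5570
A = e^10.5570 ≈ 38445 ha

38400 ha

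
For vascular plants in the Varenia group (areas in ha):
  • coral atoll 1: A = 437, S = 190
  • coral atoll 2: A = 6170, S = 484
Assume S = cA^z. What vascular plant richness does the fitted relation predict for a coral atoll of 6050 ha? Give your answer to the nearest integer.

z = ln(484/190) / ln(6170/437) = 0.9351 / 2.6475 = 0.3532
c = 190 / 437^0.3532 = 190 / 8.562 = 22.19
S₃ = 22.19 × 6050^0.3532 = 22.19 × 21.66 ≈ 480.7

481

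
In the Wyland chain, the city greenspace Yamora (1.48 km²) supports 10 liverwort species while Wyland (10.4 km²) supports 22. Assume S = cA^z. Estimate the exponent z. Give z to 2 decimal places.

Taking logs: ln S = ln c + z ln A, so z = (ln S₂ − ln S₁)/(ln A₂ − ln A₁).
z = ln(22/10) / ln(10.4/1.48) = ln(2.2) / ln(7.027) = 0.7885 / 1.9498 = 0.4044

0.40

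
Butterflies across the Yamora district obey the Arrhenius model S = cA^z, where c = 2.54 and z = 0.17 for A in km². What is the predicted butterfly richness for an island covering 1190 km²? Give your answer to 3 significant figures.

8.47

S = 2.54 × 1190^0.17 = 2.54 × 3.333 ≈ 8.466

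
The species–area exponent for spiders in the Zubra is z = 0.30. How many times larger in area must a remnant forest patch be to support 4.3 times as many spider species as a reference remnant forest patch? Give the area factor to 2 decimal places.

129.29

(A₂/A₁)^0.3 = 4.3, so A₂/A₁ = 4.3^(1/0.3) = 4.3^3.333
ln(A₂/A₁) = ln 4.3 / 0.3 = 1.4586 / 0.3 = 4.8621
A₂/A₁ = e^4.8621 ≈ 129.3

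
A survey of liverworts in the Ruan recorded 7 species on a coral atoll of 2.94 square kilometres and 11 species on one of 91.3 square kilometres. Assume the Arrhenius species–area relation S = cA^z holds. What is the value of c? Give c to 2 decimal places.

z = ln(S₂/S₁) / ln(A₂/A₁) = ln(11/7) / ln(91.3/2.94) = 0.4520 / 3.4357 = 0.1316
c = S₁ / A₁^z = 7 / 2.94^0.1316 = 7 / 1.152 = 6.074

6.07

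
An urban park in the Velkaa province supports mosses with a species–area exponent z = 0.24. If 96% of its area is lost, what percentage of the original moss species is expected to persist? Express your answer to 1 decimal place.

46.2%

S_new/S_old = (A_new/A_old)^z = 0.04^0.24
= exp(0.24 × ln 0.04) = exp(0.24 × -3.2189) = exp(-0.7725) ≈ 0.4618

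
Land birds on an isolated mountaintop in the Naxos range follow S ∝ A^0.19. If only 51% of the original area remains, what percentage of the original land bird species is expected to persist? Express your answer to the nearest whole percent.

88%

S_new/S_old = (A_new/A_old)^z = 0.51^0.19
= exp(0.19 × ln 0.51) = exp(0.19 × -0.6733) = exp(-0.1279) ≈ 0.8799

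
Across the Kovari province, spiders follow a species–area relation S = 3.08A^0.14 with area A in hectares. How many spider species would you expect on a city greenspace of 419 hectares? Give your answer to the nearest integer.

7 species

S = 3.08 × 419^0.14
ln S = ln 3.08 + 0.14 × ln 419 = 1.1249 + 0.14 × 6.0379 = 1.9702
S = e^1.9702 ≈ 7.172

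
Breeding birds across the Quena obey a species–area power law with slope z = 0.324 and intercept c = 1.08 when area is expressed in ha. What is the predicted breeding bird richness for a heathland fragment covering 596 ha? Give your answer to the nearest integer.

S = 1.08 × 596^0.324
ln S = ln 1.08 + 0.324 × ln 596 = 0.0770 + 0.324 × 6.3902 = 2.1474
S = e^2.1474 ≈ 8.563

9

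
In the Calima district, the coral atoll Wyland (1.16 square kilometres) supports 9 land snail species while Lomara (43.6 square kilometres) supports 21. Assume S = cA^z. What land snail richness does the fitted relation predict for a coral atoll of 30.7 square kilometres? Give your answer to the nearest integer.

z = ln(21/9) / ln(43.6/1.16) = 0.8473 / 3.6266 = 0.2336
c = 9 / 1.16^0.2336 = 9 / 1.035 = 8.693
S₃ = 8.693 × 30.7^0.2336 = 8.693 × 2.226 ≈ 19.35

19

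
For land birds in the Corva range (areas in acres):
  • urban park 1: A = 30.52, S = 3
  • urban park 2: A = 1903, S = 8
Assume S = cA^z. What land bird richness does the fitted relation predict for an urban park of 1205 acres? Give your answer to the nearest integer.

z = ln(8/3) / ln(1903/30.52) = 0.9808 / 4.1328 = 0.2373
c = 3 / 30.52^0.2373 = 3 / 2.251 = 1.333
S₃ = 1.333 × 1205^0.2373 = 1.333 × 5.385 ≈ 7.178

7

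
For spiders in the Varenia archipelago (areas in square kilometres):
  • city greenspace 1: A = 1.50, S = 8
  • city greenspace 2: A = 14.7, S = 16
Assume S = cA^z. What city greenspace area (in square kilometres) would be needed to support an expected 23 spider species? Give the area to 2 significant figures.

49 square kilometres

z = ln(16/8) / ln(14.7/1.5) = 0.6931 / 2.2824 = 0.3037
c = 8 / 1.5^0.3037 = 8 / 1.131 = 7.073
A = (23/7.073)^(1/0.3037) ⇒ ln A = ln(3.252)/0.3037 = 3.8828
A = e^3.8828 ≈ 48.56 square kilometres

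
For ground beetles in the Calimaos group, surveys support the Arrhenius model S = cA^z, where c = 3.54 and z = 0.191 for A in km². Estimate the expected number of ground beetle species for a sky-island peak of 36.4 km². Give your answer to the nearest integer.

S = 3.54 × 36.4^0.191
ln S = ln 3.54 + 0.191 × ln 36.4 = 1.2641 + 0.191 × 3.5946 = 1.9507
S = e^1.9507 ≈ 7.034

7 species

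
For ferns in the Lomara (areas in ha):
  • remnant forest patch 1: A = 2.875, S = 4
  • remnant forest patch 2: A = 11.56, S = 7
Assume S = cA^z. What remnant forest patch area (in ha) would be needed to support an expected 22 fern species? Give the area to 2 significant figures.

z = ln(7/4) / ln(11.56/2.875) = 0.5596 / 1.3915 = 0.4022
c = 4 / 2.875^0.4022 = 4 / 1.529 = 2.616
A = (22/2.616)^(1/0.4022) ⇒ ln A = ln(8.41)/0.4022 = 5.2950
A = e^5.2950 ≈ 199.3 ha

200 ha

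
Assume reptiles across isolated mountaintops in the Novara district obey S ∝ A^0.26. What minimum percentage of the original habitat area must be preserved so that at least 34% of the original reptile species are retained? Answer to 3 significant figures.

Need (A_new/A_old)^0.26 = 0.34, so A_new/A_old = 0.34^(1/0.26) = 0.34^3.846
ln(A_new/A_old) = ln 0.34 / 0.26 = -1.0788 / 0.26 = -4.1493
A_new/A_old = e^-4.1493 ≈ 0.01578

1.58%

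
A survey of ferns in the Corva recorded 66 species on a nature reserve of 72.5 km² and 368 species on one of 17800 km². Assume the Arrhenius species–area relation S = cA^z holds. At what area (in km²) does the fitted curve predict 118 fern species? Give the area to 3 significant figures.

z = ln(368/66) / ln(17800/72.5) = 1.7184 / 5.5034 = 0.3123
c = 66 / 72.5^0.3123 = 66 / 3.81 = 17.32
A = (118/17.32)^(1/0.3123) ⇒ ln A = ln(6.811)/0.3123 = 6.1444
A = e^6.1444 ≈ 466.1 km²

466 km²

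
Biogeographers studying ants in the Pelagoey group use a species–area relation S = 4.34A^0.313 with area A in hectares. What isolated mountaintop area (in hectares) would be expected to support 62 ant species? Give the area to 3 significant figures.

4900 hectares

62 = 4.34 × A^0.313  ⇒  A^0.313 = 62/4.34 = 14.29
ln A = ln(14.29) / 0.313 = 2.6593 / 0.313 = 8.4960
A = e^8.4960 ≈ 4895 hectares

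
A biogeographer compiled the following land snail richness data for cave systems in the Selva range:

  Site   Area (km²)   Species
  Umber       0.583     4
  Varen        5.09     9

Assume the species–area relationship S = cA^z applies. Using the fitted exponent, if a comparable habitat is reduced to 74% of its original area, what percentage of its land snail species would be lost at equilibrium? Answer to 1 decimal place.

10.7%

z = ln(9/4) / ln(5.09/0.583) = 0.8109 / 2.1668 = 0.3742
S_new/S_old = (A_new/A_old)^z = 0.74^0.3742 = exp(0.3742 × -0.3011) = 0.8934
Fraction lost = 1 − 0.8934 = 0.1066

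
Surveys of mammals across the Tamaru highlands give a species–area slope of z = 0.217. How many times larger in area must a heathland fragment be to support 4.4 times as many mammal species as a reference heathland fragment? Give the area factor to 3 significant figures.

923

(A₂/A₁)^0.217 = 4.4, so A₂/A₁ = 4.4^(1/0.217) = 4.4^4.608
ln(A₂/A₁) = ln 4.4 / 0.217 = 1.4816 / 0.217 = 6.8277
A₂/A₁ = e^6.8277 ≈ 923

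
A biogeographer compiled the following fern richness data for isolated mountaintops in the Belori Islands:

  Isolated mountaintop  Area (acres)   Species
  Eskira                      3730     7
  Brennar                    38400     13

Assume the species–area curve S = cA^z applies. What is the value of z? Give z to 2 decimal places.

Taking logs: ln S = ln c + z ln A, so z = (ln S₂ − ln S₁)/(ln A₂ − ln A₁).
z = ln(13/7) / ln(38400/3730) = ln(1.857) / ln(10.29) = 0.6190 / 2.3316 = 0.2655

0.27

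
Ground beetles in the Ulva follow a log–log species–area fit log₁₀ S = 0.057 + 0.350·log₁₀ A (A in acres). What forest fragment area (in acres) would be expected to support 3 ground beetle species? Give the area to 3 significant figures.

15.9 acres

3 = 1.14 × A^0.35  ⇒  A^0.35 = 3/1.14 = 2.631
ln A = ln(2.631) / 0.35 = 0.9674 / 0.35 = 2.7639
A = e^2.7639 ≈ 15.86 acres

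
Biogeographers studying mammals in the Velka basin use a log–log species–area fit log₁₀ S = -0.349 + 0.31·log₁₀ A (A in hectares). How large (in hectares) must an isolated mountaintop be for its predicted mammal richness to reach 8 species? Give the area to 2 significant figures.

8 = 0.4477 × A^0.31  ⇒  A^0.31 = 8/0.4477 = 17.87
ln A = ln(17.87) / 0.31 = 2.8830 / 0.31 = 9.3001
A = e^9.3001 ≈ 10940 hectares

11000 hectares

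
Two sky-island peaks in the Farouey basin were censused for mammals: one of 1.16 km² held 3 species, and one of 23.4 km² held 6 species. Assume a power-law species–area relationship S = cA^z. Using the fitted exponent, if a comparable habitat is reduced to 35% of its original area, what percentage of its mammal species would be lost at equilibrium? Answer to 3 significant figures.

21.5%

z = ln(6/3) / ln(23.4/1.16) = 0.6931 / 3.0043 = 0.2307
S_new/S_old = (A_new/A_old)^z = 0.35^0.2307 = exp(0.2307 × -1.0498) = 0.7849
Fraction lost = 1 − 0.7849 = 0.2151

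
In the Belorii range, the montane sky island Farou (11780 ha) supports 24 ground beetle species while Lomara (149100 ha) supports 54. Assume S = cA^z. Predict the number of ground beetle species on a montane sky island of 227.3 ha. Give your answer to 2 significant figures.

6.8

z = ln(54/24) / ln(149100/11780) = 0.8109 / 2.5382 = 0.3195
c = 24 / 11780^0.3195 = 24 / 19.98 = 1.201
S₃ = 1.201 × 227.3^0.3195 = 1.201 × 5.661 ≈ 6.799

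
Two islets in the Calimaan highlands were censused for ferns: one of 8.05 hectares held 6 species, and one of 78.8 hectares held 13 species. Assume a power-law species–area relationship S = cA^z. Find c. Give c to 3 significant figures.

2.96

z = ln(S₂/S₁) / ln(A₂/A₁) = ln(13/6) / ln(78.8/8.05) = 0.7732 / 2.2812 = 0.3389
c = S₁ / A₁^z = 6 / 8.05^0.3389 = 6 / 2.028 = 2.959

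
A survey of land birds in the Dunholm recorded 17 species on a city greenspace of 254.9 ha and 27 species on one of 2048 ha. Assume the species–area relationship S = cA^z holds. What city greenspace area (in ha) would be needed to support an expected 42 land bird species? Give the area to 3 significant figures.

z = ln(27/17) / ln(2048/254.9) = 0.4626 / 2.0837 = 0.2220
c = 17 / 254.9^0.2220 = 17 / 3.422 = 4.968
A = (42/4.968)^(1/0.2220) ⇒ ln A = ln(8.454)/0.2220 = 9.6147
A = e^9.6147 ≈ 14984 ha

15000 ha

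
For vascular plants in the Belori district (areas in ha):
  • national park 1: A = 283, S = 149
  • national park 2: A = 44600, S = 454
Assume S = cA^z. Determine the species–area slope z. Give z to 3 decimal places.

0.220

Taking logs: ln S = ln c + z ln A, so z = (ln S₂ − ln S₁)/(ln A₂ − ln A₁).
z = ln(454/149) / ln(44600/283) = ln(3.047) / ln(157.6) = 1.1142 / 5.0600 = 0.2202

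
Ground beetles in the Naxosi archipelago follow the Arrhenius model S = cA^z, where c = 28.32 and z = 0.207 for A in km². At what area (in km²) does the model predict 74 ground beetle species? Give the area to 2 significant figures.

100 km²

74 = 28.32 × A^0.207  ⇒  A^0.207 = 74/28.32 = 2.613
ln A = ln(2.613) / 0.207 = 0.9605 / 0.207 = 4.6401
A = e^4.6401 ≈ 103.6 km²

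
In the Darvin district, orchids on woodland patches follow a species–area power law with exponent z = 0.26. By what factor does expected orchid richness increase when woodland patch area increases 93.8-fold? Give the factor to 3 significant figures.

S₂/S₁ = (A₂/A₁)^z = 93.8^0.26
ln(S₂/S₁) = 0.26 × ln 93.8 = 0.26 × 4.5412 = 1.1807
S₂/S₁ = e^1.1807 ≈ 3.257

3.26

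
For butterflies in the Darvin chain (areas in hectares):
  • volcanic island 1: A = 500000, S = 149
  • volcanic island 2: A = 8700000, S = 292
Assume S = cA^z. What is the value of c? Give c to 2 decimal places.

6.77

z = ln(S₂/S₁) / ln(A₂/A₁) = ln(292/149) / ln(8700000/500000) = 0.6728 / 2.8565 = 0.2355
c = S₁ / A₁^z = 149 / 500000^0.2355 = 149 / 22 = 6.774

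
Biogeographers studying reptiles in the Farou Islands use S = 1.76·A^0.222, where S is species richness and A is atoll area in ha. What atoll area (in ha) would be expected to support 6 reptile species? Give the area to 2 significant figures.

250 ha

6 = 1.76 × A^0.222  ⇒  A^0.222 = 6/1.76 = 3.409
ln A = ln(3.409) / 0.222 = 1.2264 / 0.222 = 5.5245
A = e^5.5245 ≈ 250.8 ha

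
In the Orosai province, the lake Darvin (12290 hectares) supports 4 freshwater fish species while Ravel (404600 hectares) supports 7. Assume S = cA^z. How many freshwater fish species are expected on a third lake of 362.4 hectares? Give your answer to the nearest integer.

2

z = ln(7/4) / ln(404600/12290) = 0.5596 / 3.4941 = 0.1602
c = 4 / 12290^0.1602 = 4 / 4.518 = 0.8853
S₃ = 0.8853 × 362.4^0.1602 = 0.8853 × 2.57 ≈ 2.275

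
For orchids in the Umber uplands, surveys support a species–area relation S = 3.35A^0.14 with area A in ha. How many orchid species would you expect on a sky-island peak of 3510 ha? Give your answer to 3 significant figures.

S = 3.35 × 3510^0.14
ln S = ln 3.35 + 0.14 × ln 3510 = 1.2090 + 0.14 × 8.1634 = 2.3518
S = e^2.3518 ≈ 10.5

10.5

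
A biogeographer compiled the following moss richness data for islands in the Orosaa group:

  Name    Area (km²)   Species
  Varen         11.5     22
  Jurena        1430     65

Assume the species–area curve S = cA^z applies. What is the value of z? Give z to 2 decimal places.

0.22

Taking logs: ln S = ln c + z ln A, so z = (ln S₂ − ln S₁)/(ln A₂ − ln A₁).
z = ln(65/22) / ln(1430/11.5) = ln(2.955) / ln(124.3) = 1.0833 / 4.8231 = 0.2246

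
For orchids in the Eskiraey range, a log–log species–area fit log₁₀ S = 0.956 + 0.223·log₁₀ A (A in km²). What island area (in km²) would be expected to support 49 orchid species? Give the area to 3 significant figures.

1960 km²

49 = 9.036 × A^0.223  ⇒  A^0.223 = 49/9.036 = 5.422
ln A = ln(5.422) / 0.223 = 1.6905 / 0.223 = 7.5809
A = e^7.5809 ≈ 1960 km²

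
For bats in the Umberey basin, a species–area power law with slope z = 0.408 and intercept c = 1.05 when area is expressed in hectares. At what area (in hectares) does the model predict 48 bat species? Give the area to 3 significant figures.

11700 hectares

48 = 1.05 × A^0.408  ⇒  A^0.408 = 48/1.05 = 45.71
ln A = ln(45.71) / 0.408 = 3.8224 / 0.408 = 9.3687
A = e^9.3687 ≈ 11715 hectares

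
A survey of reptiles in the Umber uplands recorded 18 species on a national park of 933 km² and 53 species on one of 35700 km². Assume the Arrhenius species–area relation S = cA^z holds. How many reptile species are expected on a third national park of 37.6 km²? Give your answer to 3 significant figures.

6.95

z = ln(53/18) / ln(35700/933) = 1.0799 / 3.6445 = 0.2963
c = 18 / 933^0.2963 = 18 / 7.586 = 2.373
S₃ = 2.373 × 37.6^0.2963 = 2.373 × 2.929 ≈ 6.95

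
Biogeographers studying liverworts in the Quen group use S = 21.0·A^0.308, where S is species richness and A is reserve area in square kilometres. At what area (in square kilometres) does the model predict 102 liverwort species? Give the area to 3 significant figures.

102 = 21 × A^0.308  ⇒  A^0.308 = 102/21 = 4.857
ln A = ln(4.857) / 0.308 = 1.5805 / 0.308 = 5.1313
A = e^5.1313 ≈ 169.2 square kilometres

169 square kilometres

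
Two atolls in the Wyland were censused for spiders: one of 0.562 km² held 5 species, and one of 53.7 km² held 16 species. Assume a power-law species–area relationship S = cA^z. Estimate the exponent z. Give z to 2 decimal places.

Taking logs: ln S = ln c + z ln A, so z = (ln S₂ − ln S₁)/(ln A₂ − ln A₁).
z = ln(16/5) / ln(53.7/0.562) = ln(3.2) / ln(95.55) = 1.1632 / 4.5597 = 0.2551

0.26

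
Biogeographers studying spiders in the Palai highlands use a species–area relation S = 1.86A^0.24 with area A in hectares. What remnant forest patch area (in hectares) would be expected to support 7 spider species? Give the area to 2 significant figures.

250 hectares

7 = 1.86 × A^0.24  ⇒  A^0.24 = 7/1.86 = 3.763
ln A = ln(3.763) / 0.24 = 1.3253 / 0.24 = 5.5222
A = e^5.5222 ≈ 250.2 hectares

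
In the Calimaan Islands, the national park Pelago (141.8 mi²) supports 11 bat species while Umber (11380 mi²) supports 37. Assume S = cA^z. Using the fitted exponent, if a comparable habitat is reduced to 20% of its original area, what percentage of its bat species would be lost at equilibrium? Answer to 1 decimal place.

z = ln(37/11) / ln(11380/141.8) = 1.2130 / 4.3852 = 0.2766
S_new/S_old = (A_new/A_old)^z = 0.2^0.2766 = exp(0.2766 × -1.6094) = 0.6407
Fraction lost = 1 − 0.6407 = 0.3593

35.9%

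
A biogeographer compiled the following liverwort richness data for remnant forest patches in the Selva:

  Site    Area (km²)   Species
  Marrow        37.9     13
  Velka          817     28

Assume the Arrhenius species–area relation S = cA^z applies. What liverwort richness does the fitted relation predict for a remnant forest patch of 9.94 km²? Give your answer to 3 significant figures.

9.30

z = ln(28/13) / ln(817/37.9) = 0.7673 / 3.0707 = 0.2499
c = 13 / 37.9^0.2499 = 13 / 2.48 = 5.242
S₃ = 5.242 × 9.94^0.2499 = 5.242 × 1.775 ≈ 9.305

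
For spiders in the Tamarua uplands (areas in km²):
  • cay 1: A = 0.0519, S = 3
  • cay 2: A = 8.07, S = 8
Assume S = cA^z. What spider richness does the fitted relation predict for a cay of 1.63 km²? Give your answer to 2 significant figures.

z = ln(8/3) / ln(8.07/0.0519) = 0.9808 / 5.0466 = 0.1944
c = 3 / 0.0519^0.1944 = 3 / 0.5627 = 5.331
S₃ = 5.331 × 1.63^0.1944 = 5.331 × 1.1 ≈ 5.862

5.9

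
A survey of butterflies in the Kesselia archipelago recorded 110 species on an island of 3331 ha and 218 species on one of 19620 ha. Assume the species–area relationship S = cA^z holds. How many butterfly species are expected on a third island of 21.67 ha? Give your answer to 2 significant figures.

16

z = ln(218/110) / ln(19620/3331) = 0.6840 / 1.7733 = 0.3857
c = 110 / 3331^0.3857 = 110 / 22.84 = 4.815
S₃ = 4.815 × 21.67^0.3857 = 4.815 × 3.276 ≈ 15.77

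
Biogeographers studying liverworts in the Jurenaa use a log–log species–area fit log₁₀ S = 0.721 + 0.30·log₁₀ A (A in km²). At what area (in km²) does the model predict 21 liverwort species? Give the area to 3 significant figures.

21 = 5.26 × A^0.3  ⇒  A^0.3 = 21/5.26 = 3.992
ln A = ln(3.992) / 0.3 = 1.3844 / 0.3 = 4.6145
A = e^4.6145 ≈ 100.9 km²

101 km²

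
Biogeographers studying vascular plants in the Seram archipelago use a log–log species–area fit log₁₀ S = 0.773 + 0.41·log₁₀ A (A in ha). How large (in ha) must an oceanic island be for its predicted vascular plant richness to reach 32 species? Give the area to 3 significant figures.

32 = 5.929 × A^0.41  ⇒  A^0.41 = 32/5.929 = 5.397
ln A = ln(5.397) / 0.41 = 1.6858 / 0.41 = 4.1118
A = e^4.1118 ≈ 61.06 ha

61.1 ha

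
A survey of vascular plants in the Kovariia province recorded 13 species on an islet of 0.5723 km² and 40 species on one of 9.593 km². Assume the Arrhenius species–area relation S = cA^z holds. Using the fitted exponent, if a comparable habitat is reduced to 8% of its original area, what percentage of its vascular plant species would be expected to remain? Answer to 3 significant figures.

36.5%

z = ln(40/13) / ln(9.593/0.5723) = 1.1239 / 2.8191 = 0.3987
S_new/S_old = (A_new/A_old)^z = 0.08^0.3987 = exp(0.3987 × -2.5257) = 0.3653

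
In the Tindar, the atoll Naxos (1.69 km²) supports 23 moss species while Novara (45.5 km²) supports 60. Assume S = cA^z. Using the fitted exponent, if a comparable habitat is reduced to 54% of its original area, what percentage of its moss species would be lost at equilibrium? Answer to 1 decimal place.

16.4%

z = ln(60/23) / ln(45.5/1.69) = 0.9589 / 3.2930 = 0.2912
S_new/S_old = (A_new/A_old)^z = 0.54^0.2912 = exp(0.2912 × -0.6162) = 0.8358
Fraction lost = 1 − 0.8358 = 0.1642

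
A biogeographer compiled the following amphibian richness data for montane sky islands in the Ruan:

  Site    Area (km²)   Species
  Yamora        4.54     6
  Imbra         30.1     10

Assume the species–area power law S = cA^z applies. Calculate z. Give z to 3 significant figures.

0.270

Taking logs: ln S = ln c + z ln A, so z = (ln S₂ − ln S₁)/(ln A₂ − ln A₁).
z = ln(10/6) / ln(30.1/4.54) = ln(1.667) / ln(6.63) = 0.5108 / 1.8916 = 0.2700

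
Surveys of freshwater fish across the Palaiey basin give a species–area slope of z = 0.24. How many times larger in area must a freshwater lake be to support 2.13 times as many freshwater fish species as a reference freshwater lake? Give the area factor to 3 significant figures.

(A₂/A₁)^0.24 = 2.13, so A₂/A₁ = 2.13^(1/0.24) = 2.13^4.167
ln(A₂/A₁) = ln 2.13 / 0.24 = 0.7561 / 0.24 = 3.1505
A₂/A₁ = e^3.1505 ≈ 23.35

23.3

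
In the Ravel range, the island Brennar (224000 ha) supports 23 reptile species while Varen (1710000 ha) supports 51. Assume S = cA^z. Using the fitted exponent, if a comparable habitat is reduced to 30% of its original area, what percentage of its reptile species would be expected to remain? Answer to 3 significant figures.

z = ln(51/23) / ln(1710000/224000) = 0.7963 / 2.0326 = 0.3918
S_new/S_old = (A_new/A_old)^z = 0.3^0.3918 = exp(0.3918 × -1.2040) = 0.6239

62.4%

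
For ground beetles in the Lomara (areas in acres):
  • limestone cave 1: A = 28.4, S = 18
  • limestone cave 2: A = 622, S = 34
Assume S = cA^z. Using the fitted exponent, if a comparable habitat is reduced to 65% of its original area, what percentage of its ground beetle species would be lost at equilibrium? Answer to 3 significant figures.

8.49%

z = ln(34/18) / ln(622/28.4) = 0.6360 / 3.0866 = 0.2061
S_new/S_old = (A_new/A_old)^z = 0.65^0.2061 = exp(0.2061 × -0.4308) = 0.9151
Fraction lost = 1 − 0.9151 = 0.08494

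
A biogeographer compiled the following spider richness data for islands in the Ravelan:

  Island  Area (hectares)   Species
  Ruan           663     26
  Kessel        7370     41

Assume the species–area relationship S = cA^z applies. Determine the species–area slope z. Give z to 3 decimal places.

Taking logs: ln S = ln c + z ln A, so z = (ln S₂ − ln S₁)/(ln A₂ − ln A₁).
z = ln(41/26) / ln(7370/663) = ln(1.577) / ln(11.12) = 0.4555 / 2.4084 = 0.1891

0.189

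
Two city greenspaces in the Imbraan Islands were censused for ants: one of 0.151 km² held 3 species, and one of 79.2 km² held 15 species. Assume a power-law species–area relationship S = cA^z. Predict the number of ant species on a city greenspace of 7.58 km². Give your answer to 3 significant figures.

8.21

z = ln(15/3) / ln(79.2/0.151) = 1.6094 / 6.2625 = 0.2570
c = 3 / 0.151^0.2570 = 3 / 0.6152 = 4.877
S₃ = 4.877 × 7.58^0.2570 = 4.877 × 1.683 ≈ 8.207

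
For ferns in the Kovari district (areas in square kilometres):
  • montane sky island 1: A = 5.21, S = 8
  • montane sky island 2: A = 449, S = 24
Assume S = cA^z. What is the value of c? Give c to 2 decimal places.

z = ln(S₂/S₁) / ln(A₂/A₁) = ln(24/8) / ln(449/5.21) = 1.0986 / 4.4564 = 0.2465
c = S₁ / A₁^z = 8 / 5.21^0.2465 = 8 / 1.502 = 5.326

5.33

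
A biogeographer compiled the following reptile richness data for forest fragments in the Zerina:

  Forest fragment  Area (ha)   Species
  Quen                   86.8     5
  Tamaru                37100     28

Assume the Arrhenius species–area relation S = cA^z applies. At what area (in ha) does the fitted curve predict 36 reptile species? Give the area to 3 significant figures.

89800 ha

z = ln(28/5) / ln(37100/86.8) = 1.7228 / 6.0578 = 0.2844
c = 5 / 86.8^0.2844 = 5 / 3.559 = 1.405
A = (36/1.405)^(1/0.2844) ⇒ ln A = ln(25.62)/0.2844 = 11.4051
A = e^11.4051 ≈ 89776 ha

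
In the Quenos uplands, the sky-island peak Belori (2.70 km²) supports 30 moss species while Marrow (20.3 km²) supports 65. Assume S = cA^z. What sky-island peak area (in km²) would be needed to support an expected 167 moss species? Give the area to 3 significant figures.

238 km²

z = ln(65/30) / ln(20.3/2.7) = 0.7732 / 2.0174 = 0.3833
c = 30 / 2.7^0.3833 = 30 / 1.463 = 20.5
A = (167/20.5)^(1/0.3833) ⇒ ln A = ln(8.146)/0.3833 = 5.4726
A = e^5.4726 ≈ 238.1 km²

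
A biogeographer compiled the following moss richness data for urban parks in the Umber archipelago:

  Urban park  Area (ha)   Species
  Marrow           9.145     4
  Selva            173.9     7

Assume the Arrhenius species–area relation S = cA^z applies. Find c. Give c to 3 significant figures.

z = ln(S₂/S₁) / ln(A₂/A₁) = ln(7/4) / ln(173.9/9.145) = 0.5596 / 2.9453 = 0.1900
c = S₁ / A₁^z = 4 / 9.145^0.1900 = 4 / 1.523 = 2.627

2.63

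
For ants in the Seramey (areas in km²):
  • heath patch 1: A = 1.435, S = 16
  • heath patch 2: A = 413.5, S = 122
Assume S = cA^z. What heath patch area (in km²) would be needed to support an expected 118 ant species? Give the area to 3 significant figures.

377 km²

z = ln(122/16) / ln(413.5/1.435) = 2.0314 / 5.6635 = 0.3587
c = 16 / 1.435^0.3587 = 16 / 1.138 = 14.06
A = (118/14.06)^(1/0.3587) ⇒ ln A = ln(8.395)/0.3587 = 5.9317
A = e^5.9317 ≈ 376.8 km²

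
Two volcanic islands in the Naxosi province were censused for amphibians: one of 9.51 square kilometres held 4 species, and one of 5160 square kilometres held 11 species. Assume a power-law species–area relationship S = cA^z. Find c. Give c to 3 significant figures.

z = ln(S₂/S₁) / ln(A₂/A₁) = ln(11/4) / ln(5160/9.51) = 1.0116 / 6.2963 = 0.1607
c = S₁ / A₁^z = 4 / 9.51^0.1607 = 4 / 1.436 = 2.785

2.79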